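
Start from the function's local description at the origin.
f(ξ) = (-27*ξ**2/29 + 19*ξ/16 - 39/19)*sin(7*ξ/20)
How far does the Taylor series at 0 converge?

The radius of convergence is infinite.

The factor sin(7*ξ/20) is entire and contributes no finite singular point.
The polynomial part has no poles.
No finite singular points: the Taylor series at 0 converges everywhere.


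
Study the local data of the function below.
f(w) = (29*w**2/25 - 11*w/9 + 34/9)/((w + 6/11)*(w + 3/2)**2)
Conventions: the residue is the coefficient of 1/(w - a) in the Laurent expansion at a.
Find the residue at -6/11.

At the order-1 pole -6/11 set g(w) = (w - (-6/11))*f(w) = (29*w**2/25 - 11*w/9 + 34/9)/(w + 3/2)**2.
Simple pole: residue = g(a) at a = -6/11, which is 74512/14175.

The residue is 74512/14175.


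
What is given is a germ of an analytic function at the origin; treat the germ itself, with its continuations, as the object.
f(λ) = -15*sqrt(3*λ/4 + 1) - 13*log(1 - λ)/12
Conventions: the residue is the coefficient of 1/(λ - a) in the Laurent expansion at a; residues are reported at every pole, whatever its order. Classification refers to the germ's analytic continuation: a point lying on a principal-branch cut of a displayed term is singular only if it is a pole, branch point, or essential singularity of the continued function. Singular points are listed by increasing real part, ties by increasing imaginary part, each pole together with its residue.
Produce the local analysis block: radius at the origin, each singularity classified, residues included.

Radius of convergence at 0: 1.
At -4/3: an algebraic (square-root) branch point.
At 1: a logarithmic branch point.

Branch term (-13/12)*log(1 - λ/(1)): its argument vanishes at λ = 1, a logarithmic branch point, modulus 1.
Branch term (-15)*sqrt(1 - λ/(-4/3)): its argument vanishes at λ = -4/3, a square-root branch point, modulus 4/3.
The radius of convergence is the smallest modulus among the singular points: 1.
List the singular points by increasing real part (a conjugate pair: the negative imaginary part first).


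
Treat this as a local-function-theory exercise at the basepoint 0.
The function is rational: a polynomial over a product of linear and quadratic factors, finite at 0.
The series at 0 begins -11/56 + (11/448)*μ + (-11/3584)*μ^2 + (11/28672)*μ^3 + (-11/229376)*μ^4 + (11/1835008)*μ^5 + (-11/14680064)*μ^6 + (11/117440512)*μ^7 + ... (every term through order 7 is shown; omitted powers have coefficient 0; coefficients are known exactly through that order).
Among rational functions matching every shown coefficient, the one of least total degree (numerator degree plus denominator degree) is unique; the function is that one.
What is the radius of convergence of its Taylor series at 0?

The radius of convergence is 8.

No rational of total degree below 1 reproduces all 8 coefficients; solving the [0/1] Pade equations on them gives f(μ) = -11/(7*(μ + 8)), whose expansion matches every shown term.
Denominator factor (μ + 8): pole of order 1 at -8, modulus 8.
The radius of convergence is the smallest modulus among the singular points: 8.


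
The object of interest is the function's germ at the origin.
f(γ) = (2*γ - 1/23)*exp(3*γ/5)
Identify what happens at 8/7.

The point is a regular point.

There is no denominator, hence no pole anywhere.
The factor exp(3*γ/5) is entire.
So the germ continues analytically to 8/7.


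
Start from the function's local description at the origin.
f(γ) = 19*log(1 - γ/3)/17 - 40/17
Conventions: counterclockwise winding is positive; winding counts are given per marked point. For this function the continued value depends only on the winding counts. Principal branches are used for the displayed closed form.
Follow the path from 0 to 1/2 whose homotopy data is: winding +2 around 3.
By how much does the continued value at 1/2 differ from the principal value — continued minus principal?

The rational part is single-valued and drops out of the difference; each branch term changes only by its own monodromy.
(19/17)*log(1 - γ/(3)): each positive loop around 3 adds 2*pi*i to the log, so winding +2 contributes (19/17)*(2)*2*pi*i = (76/17)*pi*i.
Summing the contributions at γ = 1/2 gives (76/17)*pi*i.

Continued minus principal equals (76/17)*pi*i.


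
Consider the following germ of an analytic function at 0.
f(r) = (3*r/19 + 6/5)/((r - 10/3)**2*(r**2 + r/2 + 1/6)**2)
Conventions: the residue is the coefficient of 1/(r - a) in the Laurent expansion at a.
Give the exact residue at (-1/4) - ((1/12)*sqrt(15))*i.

The factor r**2 + r/2 + 1/6 splits as (r - a)(r - a') with a = (-1/4) - ((1/12)*sqrt(15))*i, a' = (-1/4) + ((1/12)*sqrt(15))*i. At the order-2 pole a set g(r) = (r - a)^2*f(r) = [(3*r/19 + 6/5)/(r - 10/3)**2] / (r - a')^2.
Order-2 pole: residue = g'(a); g'((-1/4) - ((1/12)*sqrt(15))*i) = (330966/63246685) + ((5374404594/30042175375)*sqrt(15))*i, so the residue is (330966/63246685) + ((5374404594/30042175375)*sqrt(15))*i.

The residue is (330966/63246685) + ((5374404594/30042175375)*sqrt(15))*i.


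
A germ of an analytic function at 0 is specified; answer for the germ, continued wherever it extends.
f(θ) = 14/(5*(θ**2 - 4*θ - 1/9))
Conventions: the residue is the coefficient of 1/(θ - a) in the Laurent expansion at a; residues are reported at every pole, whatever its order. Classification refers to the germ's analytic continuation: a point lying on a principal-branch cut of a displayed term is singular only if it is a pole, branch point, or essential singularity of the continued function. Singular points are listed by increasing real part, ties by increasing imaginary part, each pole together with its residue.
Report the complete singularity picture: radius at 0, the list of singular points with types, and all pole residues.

Radius of convergence at 0: -2 + (1/3)*sqrt(37).
At 2 - (1/3)*sqrt(37): a pole of order 1; residue -(21/185)*sqrt(37).
At 2 + (1/3)*sqrt(37): a pole of order 1; residue (21/185)*sqrt(37).

Denominator factor (θ**2 - 4*θ - 1/9): discriminant 148/9, real irrational roots 2 + (1/3)*sqrt(37) and 2 - (1/3)*sqrt(37); poles of order 1, moduli 2 + (1/3)*sqrt(37) and -2 + (1/3)*sqrt(37).
The radius of convergence is the smallest modulus among the singular points: -2 + (1/3)*sqrt(37).
The factor θ**2 - 4*θ - 1/9 splits as (θ - a)(θ - a') with a = 2 - (1/3)*sqrt(37), a' = 2 + (1/3)*sqrt(37). At the order-1 pole a set g(θ) = (θ - a)*f(θ) = [14/5] / (θ - a').
Simple pole: residue = g(a) at a = 2 - (1/3)*sqrt(37), which is -(21/185)*sqrt(37).
The factor θ**2 - 4*θ - 1/9 splits as (θ - a)(θ - a') with a = 2 + (1/3)*sqrt(37), a' = 2 - (1/3)*sqrt(37). At the order-1 pole a set g(θ) = (θ - a)*f(θ) = [14/5] / (θ - a').
Simple pole: residue = g(a) at a = 2 + (1/3)*sqrt(37), which is (21/185)*sqrt(37).
List the singular points by increasing real part (a conjugate pair: the negative imaginary part first).


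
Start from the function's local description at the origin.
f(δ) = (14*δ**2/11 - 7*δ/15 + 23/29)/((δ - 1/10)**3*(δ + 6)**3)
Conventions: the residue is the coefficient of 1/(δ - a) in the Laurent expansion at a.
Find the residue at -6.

The residue is -1779860000/269426220019.

At the order-3 pole -6 set g(δ) = (δ - (-6))^3*f(δ) = (14*δ**2/11 - 7*δ/15 + 23/29)/(δ - 1/10)**3.
Order-3 pole: residue = g''(a)/2; g''(-6) = -3559720000/269426220019, so the residue is -1779860000/269426220019.


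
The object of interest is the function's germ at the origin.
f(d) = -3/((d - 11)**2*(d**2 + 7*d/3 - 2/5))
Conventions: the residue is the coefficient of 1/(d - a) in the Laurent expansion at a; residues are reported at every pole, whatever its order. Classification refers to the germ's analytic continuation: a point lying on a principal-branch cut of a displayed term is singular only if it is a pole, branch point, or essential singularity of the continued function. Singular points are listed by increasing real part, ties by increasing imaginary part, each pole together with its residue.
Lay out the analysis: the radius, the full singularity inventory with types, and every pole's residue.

Radius of convergence at 0: -7/6 + (1/30)*sqrt(1585).
At -7/6 - (1/30)*sqrt(1585): a pole of order 1; residue -16425/9627272 + (606645/3051845224)*sqrt(1585).
At -7/6 + (1/30)*sqrt(1585): a pole of order 1; residue -16425/9627272 - (606645/3051845224)*sqrt(1585).
At 11: a pole of order 2; residue 16425/4813636.

Denominator factor (d**2 + 7*d/3 - 2/5): discriminant 317/45, real irrational roots -7/6 + (1/30)*sqrt(1585) and -7/6 - (1/30)*sqrt(1585); poles of order 1, moduli -7/6 + (1/30)*sqrt(1585) and 7/6 + (1/30)*sqrt(1585).
Denominator factor (d - 11)^2: pole of order 2 at 11, modulus 11.
The radius of convergence is the smallest modulus among the singular points: -7/6 + (1/30)*sqrt(1585).
The factor d**2 + 7*d/3 - 2/5 splits as (d - a)(d - a') with a = -7/6 - (1/30)*sqrt(1585), a' = -7/6 + (1/30)*sqrt(1585). At the order-1 pole a set g(d) = (d - a)*f(d) = [-3/(d - 11)**2] / (d - a').
Simple pole: residue = g(a) at a = -7/6 - (1/30)*sqrt(1585), which is -16425/9627272 + (606645/3051845224)*sqrt(1585).
The factor d**2 + 7*d/3 - 2/5 splits as (d - a)(d - a') with a = -7/6 + (1/30)*sqrt(1585), a' = -7/6 - (1/30)*sqrt(1585). At the order-1 pole a set g(d) = (d - a)*f(d) = [-3/(d - 11)**2] / (d - a').
Simple pole: residue = g(a) at a = -7/6 + (1/30)*sqrt(1585), which is -16425/9627272 - (606645/3051845224)*sqrt(1585).
At the order-2 pole 11 set g(d) = (d - (11))^2*f(d) = -3/(d**2 + 7*d/3 - 2/5).
Order-2 pole: residue = g'(a); g'(11) = 16425/4813636, so the residue is 16425/4813636.
List the singular points by increasing real part (a conjugate pair: the negative imaginary part first).


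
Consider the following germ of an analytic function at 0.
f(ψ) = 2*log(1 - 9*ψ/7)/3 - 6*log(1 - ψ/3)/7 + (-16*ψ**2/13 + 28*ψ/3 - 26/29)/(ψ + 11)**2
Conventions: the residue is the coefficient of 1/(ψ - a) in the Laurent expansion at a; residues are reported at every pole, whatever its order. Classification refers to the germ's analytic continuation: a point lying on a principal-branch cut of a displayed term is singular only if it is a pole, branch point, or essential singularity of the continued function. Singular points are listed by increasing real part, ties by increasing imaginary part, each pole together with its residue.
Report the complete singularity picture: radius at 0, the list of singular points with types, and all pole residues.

Denominator factor (ψ + 11)^2: pole of order 2 at -11, modulus 11.
Branch term (2/3)*log(1 - ψ/(7/9)): its argument vanishes at ψ = 7/9, a logarithmic branch point, modulus 7/9.
Branch term (-6/7)*log(1 - ψ/(3)): its argument vanishes at ψ = 3, a logarithmic branch point, modulus 3.
The radius of convergence is the smallest modulus among the singular points: 7/9.
The branch terms are analytic at -11 and contribute nothing to the residue; only the rational part matters.
At the order-2 pole -11 set g(ψ) = (ψ - (-11))^2*(rational part) = -16*ψ**2/13 + 28*ψ/3 - 26/29.
Order-2 pole: residue = g'(a); g'(-11) = 1420/39, so the residue is 1420/39.
List the singular points by increasing real part (a conjugate pair: the negative imaginary part first).

Radius of convergence at 0: 7/9.
At -11: a pole of order 2; residue 1420/39.
At 7/9: a logarithmic branch point.
At 3: a logarithmic branch point.


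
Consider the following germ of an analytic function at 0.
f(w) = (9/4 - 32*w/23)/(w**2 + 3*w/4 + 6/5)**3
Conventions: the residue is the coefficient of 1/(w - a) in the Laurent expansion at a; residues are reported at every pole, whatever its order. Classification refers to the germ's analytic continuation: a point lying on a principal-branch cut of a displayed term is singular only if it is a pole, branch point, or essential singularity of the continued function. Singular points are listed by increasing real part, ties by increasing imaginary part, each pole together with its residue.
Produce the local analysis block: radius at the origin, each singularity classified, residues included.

Radius of convergence at 0: (1/5)*sqrt(30).
At (-3/8) - ((1/40)*sqrt(1695))*i: a pole of order 3; residue ((1088000/99559893)*sqrt(1695))*i.
At (-3/8) + ((1/40)*sqrt(1695))*i: a pole of order 3; residue -((1088000/99559893)*sqrt(1695))*i.

Denominator factor (w**2 + 3*w/4 + 6/5)^3: discriminant -339/80, complex-conjugate roots (-3/8) + ((1/40)*sqrt(1695))*i and (-3/8) - ((1/40)*sqrt(1695))*i; poles of order 3, moduli (1/5)*sqrt(30) and (1/5)*sqrt(30).
The radius of convergence is the smallest modulus among the singular points: (1/5)*sqrt(30).
The factor w**2 + 3*w/4 + 6/5 splits as (w - a)(w - a') with a = (-3/8) - ((1/40)*sqrt(1695))*i, a' = (-3/8) + ((1/40)*sqrt(1695))*i. At the order-3 pole a set g(w) = (w - a)^3*f(w) = [9/4 - 32*w/23] / (w - a')^3.
Order-3 pole: residue = g''(a)/2; g''((-3/8) - ((1/40)*sqrt(1695))*i) = ((2176000/99559893)*sqrt(1695))*i, so the residue is ((1088000/99559893)*sqrt(1695))*i.
The factor w**2 + 3*w/4 + 6/5 splits as (w - a)(w - a') with a = (-3/8) + ((1/40)*sqrt(1695))*i, a' = (-3/8) - ((1/40)*sqrt(1695))*i. At the order-3 pole a set g(w) = (w - a)^3*f(w) = [9/4 - 32*w/23] / (w - a')^3.
Order-3 pole: residue = g''(a)/2; g''((-3/8) + ((1/40)*sqrt(1695))*i) = -((2176000/99559893)*sqrt(1695))*i, so the residue is -((1088000/99559893)*sqrt(1695))*i.
List the singular points by increasing real part (a conjugate pair: the negative imaginary part first).


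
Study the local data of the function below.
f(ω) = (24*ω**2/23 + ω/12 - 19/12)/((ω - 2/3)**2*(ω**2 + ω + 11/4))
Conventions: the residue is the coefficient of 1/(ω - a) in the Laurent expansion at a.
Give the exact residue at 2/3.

The residue is 243723/444383.

At the order-2 pole 2/3 set g(ω) = (ω - (2/3))^2*f(ω) = (24*ω**2/23 + ω/12 - 19/12)/(ω**2 + ω + 11/4).
Order-2 pole: residue = g'(a); g'(2/3) = 243723/444383, so the residue is 243723/444383.


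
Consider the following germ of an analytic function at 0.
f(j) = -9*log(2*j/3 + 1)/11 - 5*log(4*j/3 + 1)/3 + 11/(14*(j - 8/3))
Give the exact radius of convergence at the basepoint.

The radius of convergence is 3/4.

Denominator factor (j - 8/3): pole of order 1 at 8/3, modulus 8/3.
Branch term (-5/3)*log(1 - j/(-3/4)): its argument vanishes at j = -3/4, a logarithmic branch point, modulus 3/4.
Branch term (-9/11)*log(1 - j/(-3/2)): its argument vanishes at j = -3/2, a logarithmic branch point, modulus 3/2.
The radius of convergence is the smallest modulus among the singular points: 3/4.


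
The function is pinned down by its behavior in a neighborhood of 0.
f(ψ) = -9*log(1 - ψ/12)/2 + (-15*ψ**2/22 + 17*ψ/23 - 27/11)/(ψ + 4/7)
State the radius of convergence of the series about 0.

The radius of convergence is 4/7.

Denominator factor (ψ + 4/7): pole of order 1 at -4/7, modulus 4/7.
Branch term (-9/2)*log(1 - ψ/(12)): its argument vanishes at ψ = 12, a logarithmic branch point, modulus 12.
The radius of convergence is the smallest modulus among the singular points: 4/7.


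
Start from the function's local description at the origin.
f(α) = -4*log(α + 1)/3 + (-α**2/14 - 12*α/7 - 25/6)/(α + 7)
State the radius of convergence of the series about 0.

The radius of convergence is 1.

Denominator factor (α + 7): pole of order 1 at -7, modulus 7.
Branch term (-4/3)*log(1 - α/(-1)): its argument vanishes at α = -1, a logarithmic branch point, modulus 1.
The radius of convergence is the smallest modulus among the singular points: 1.


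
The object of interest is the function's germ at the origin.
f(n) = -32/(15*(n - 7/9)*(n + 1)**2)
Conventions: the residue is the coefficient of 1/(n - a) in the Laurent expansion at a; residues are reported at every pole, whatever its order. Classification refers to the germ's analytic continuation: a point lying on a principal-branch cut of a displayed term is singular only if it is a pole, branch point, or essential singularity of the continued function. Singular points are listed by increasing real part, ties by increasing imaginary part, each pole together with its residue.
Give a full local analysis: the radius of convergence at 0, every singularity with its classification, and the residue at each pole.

Denominator factor (n + 1)^2: pole of order 2 at -1, modulus 1.
Denominator factor (n - 7/9): pole of order 1 at 7/9, modulus 7/9.
The radius of convergence is the smallest modulus among the singular points: 7/9.
At the order-2 pole -1 set g(n) = (n - (-1))^2*f(n) = -32/(15*(n - 7/9)).
Order-2 pole: residue = g'(a); g'(-1) = 27/40, so the residue is 27/40.
At the order-1 pole 7/9 set g(n) = (n - (7/9))*f(n) = -32/(15*(n + 1)**2).
Simple pole: residue = g(a) at a = 7/9, which is -27/40.
List the singular points by increasing real part (a conjugate pair: the negative imaginary part first).

Radius of convergence at 0: 7/9.
At -1: a pole of order 2; residue 27/40.
At 7/9: a pole of order 1; residue -27/40.


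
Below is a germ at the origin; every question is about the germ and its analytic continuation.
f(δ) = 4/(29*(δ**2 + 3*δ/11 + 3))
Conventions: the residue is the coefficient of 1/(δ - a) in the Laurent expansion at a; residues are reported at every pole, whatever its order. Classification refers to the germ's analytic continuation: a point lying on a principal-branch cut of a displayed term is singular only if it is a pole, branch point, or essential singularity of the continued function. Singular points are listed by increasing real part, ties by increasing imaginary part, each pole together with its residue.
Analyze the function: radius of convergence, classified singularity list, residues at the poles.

Radius of convergence at 0: sqrt(3).
At (-3/22) - ((1/22)*sqrt(1443))*i: a pole of order 1; residue ((44/41847)*sqrt(1443))*i.
At (-3/22) + ((1/22)*sqrt(1443))*i: a pole of order 1; residue -((44/41847)*sqrt(1443))*i.

Denominator factor (δ**2 + 3*δ/11 + 3): discriminant -1443/121, complex-conjugate roots (-3/22) + ((1/22)*sqrt(1443))*i and (-3/22) - ((1/22)*sqrt(1443))*i; poles of order 1, moduli sqrt(3) and sqrt(3).
The radius of convergence is the smallest modulus among the singular points: sqrt(3).
The factor δ**2 + 3*δ/11 + 3 splits as (δ - a)(δ - a') with a = (-3/22) - ((1/22)*sqrt(1443))*i, a' = (-3/22) + ((1/22)*sqrt(1443))*i. At the order-1 pole a set g(δ) = (δ - a)*f(δ) = [4/29] / (δ - a').
Simple pole: residue = g(a) at a = (-3/22) - ((1/22)*sqrt(1443))*i, which is ((44/41847)*sqrt(1443))*i.
The factor δ**2 + 3*δ/11 + 3 splits as (δ - a)(δ - a') with a = (-3/22) + ((1/22)*sqrt(1443))*i, a' = (-3/22) - ((1/22)*sqrt(1443))*i. At the order-1 pole a set g(δ) = (δ - a)*f(δ) = [4/29] / (δ - a').
Simple pole: residue = g(a) at a = (-3/22) + ((1/22)*sqrt(1443))*i, which is -((44/41847)*sqrt(1443))*i.
List the singular points by increasing real part (a conjugate pair: the negative imaginary part first).


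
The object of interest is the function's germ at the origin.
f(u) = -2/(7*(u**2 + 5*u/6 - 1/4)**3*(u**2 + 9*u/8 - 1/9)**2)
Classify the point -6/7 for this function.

Denominator factors: u**2 + 5*u/6 - 1/4 = -45/196 at u = -6/7; u**2 + 9*u/8 - 1/9 = -601/1764 at u = -6/7 — none vanishes.
So the germ continues analytically to -6/7.

The point is a regular point.


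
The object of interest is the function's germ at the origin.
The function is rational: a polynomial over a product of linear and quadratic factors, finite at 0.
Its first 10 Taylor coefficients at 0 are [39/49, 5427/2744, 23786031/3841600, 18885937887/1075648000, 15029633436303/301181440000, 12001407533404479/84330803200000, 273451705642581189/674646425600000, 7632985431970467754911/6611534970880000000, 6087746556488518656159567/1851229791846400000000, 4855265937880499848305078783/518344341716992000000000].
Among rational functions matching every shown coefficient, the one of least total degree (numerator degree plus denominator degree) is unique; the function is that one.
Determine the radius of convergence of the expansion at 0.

No rational of total degree below 8 reproduces all 10 coefficients; solving the [2/6] Pade equations on them gives f(ω) = (37*ω**2/7 + 9*ω/10 + 13/2)/((ω**2 - 9*ω/4 + 2/3)*(ω**2 + 9*ω/5 + 7/2)**2), whose expansion matches every shown term.
Denominator factor (ω**2 - 9*ω/4 + 2/3): discriminant 115/48, real irrational roots 9/8 + (1/24)*sqrt(345) and 9/8 - (1/24)*sqrt(345); poles of order 1, moduli 9/8 + (1/24)*sqrt(345) and 9/8 - (1/24)*sqrt(345).
Denominator factor (ω**2 + 9*ω/5 + 7/2)^2: discriminant -269/25, complex-conjugate roots (-9/10) + ((1/10)*sqrt(269))*i and (-9/10) - ((1/10)*sqrt(269))*i; poles of order 2, moduli (1/2)*sqrt(14) and (1/2)*sqrt(14).
The radius of convergence is the smallest modulus among the singular points: 9/8 - (1/24)*sqrt(345).

The radius of convergence is 9/8 - (1/24)*sqrt(345).


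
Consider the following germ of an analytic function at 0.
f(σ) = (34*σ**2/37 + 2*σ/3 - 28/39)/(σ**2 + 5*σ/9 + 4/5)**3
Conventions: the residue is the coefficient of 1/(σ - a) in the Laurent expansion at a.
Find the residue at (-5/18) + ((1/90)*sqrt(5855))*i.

The factor σ**2 + 5*σ/9 + 4/5 splits as (σ - a)(σ - a') with a = (-5/18) + ((1/90)*sqrt(5855))*i, a' = (-5/18) - ((1/90)*sqrt(5855))*i. At the order-3 pole a set g(σ) = (σ - a)^3*f(σ) = [34*σ**2/37 + 2*σ/3 - 28/39] / (σ - a')^3.
Order-3 pole: residue = g''(a)/2; g''((-5/18) + ((1/90)*sqrt(5855))*i) = ((5204651760/772352864491)*sqrt(5855))*i, so the residue is ((2602325880/772352864491)*sqrt(5855))*i.

The residue is ((2602325880/772352864491)*sqrt(5855))*i.


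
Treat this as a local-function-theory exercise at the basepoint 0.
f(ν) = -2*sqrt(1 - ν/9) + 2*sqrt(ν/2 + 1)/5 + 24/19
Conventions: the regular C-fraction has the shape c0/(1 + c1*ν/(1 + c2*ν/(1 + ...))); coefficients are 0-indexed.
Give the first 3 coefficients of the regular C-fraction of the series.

The regular C-fraction coefficients are [-32/95, 361/576, -6371/10944].

Taylor coefficients (expand at 0): a_0 = -32/95, a_1 = 19/90, a_2 = -61/6480.
c0 = a_0 = -32/95. Peel one level at a time: if S = 1 + c*ν/S' with S'(0) = 1, then c is the ν-coefficient of S and S' = c*ν/(S - 1).
S_1 = c0/f = 1 + (361/576)*ν + (121049/331776)*ν^2 + ...; c1 = 361/576.
S_2 = c1*ν/(S_1 - 1) = 1 + (-6371/10944)*ν + ...; c2 = -6371/10944.


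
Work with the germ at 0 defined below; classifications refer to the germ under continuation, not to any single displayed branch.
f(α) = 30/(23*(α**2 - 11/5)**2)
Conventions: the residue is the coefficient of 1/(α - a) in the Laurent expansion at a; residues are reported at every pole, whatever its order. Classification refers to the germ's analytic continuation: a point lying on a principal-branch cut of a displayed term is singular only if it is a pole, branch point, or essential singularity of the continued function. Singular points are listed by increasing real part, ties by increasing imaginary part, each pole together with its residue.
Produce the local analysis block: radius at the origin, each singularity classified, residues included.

Radius of convergence at 0: (1/5)*sqrt(55).
At -(1/5)*sqrt(55): a pole of order 2; residue (75/5566)*sqrt(55).
At (1/5)*sqrt(55): a pole of order 2; residue -(75/5566)*sqrt(55).

Denominator factor (α**2 - 11/5)^2: discriminant 44/5, real irrational roots (1/5)*sqrt(55) and -(1/5)*sqrt(55); poles of order 2, moduli (1/5)*sqrt(55) and (1/5)*sqrt(55).
The radius of convergence is the smallest modulus among the singular points: (1/5)*sqrt(55).
The factor α**2 - 11/5 splits as (α - a)(α - a') with a = -(1/5)*sqrt(55), a' = (1/5)*sqrt(55). At the order-2 pole a set g(α) = (α - a)^2*f(α) = [30/23] / (α - a')^2.
Order-2 pole: residue = g'(a); g'(-(1/5)*sqrt(55)) = (75/5566)*sqrt(55), so the residue is (75/5566)*sqrt(55).
The factor α**2 - 11/5 splits as (α - a)(α - a') with a = (1/5)*sqrt(55), a' = -(1/5)*sqrt(55). At the order-2 pole a set g(α) = (α - a)^2*f(α) = [30/23] / (α - a')^2.
Order-2 pole: residue = g'(a); g'((1/5)*sqrt(55)) = -(75/5566)*sqrt(55), so the residue is -(75/5566)*sqrt(55).
List the singular points by increasing real part (a conjugate pair: the negative imaginary part first).


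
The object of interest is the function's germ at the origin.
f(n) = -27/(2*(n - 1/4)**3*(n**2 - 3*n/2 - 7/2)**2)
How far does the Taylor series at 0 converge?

The radius of convergence is 1/4.

Denominator factor (n - 1/4)^3: pole of order 3 at 1/4, modulus 1/4.
Denominator factor (n**2 - 3*n/2 - 7/2)^2: discriminant 65/4, real irrational roots 3/4 + (1/4)*sqrt(65) and 3/4 - (1/4)*sqrt(65); poles of order 2, moduli 3/4 + (1/4)*sqrt(65) and -3/4 + (1/4)*sqrt(65).
The radius of convergence is the smallest modulus among the singular points: 1/4.


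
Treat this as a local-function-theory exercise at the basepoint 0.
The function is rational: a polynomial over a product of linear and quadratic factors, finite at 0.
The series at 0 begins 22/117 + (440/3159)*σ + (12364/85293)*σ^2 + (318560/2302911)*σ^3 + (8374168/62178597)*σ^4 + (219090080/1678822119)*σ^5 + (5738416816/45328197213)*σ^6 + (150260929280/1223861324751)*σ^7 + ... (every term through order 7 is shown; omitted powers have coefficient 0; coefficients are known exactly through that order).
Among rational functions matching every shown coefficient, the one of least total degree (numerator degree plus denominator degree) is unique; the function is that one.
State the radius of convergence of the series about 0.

No rational of total degree below 2 reproduces all 8 coefficients; solving the [0/2] Pade equations on them gives f(σ) = -11/(13*(σ**2 + 10*σ/3 - 9/2)), whose expansion matches every shown term.
Denominator factor (σ**2 + 10*σ/3 - 9/2): discriminant 262/9, real irrational roots -5/3 + (1/6)*sqrt(262) and -5/3 - (1/6)*sqrt(262); poles of order 1, moduli -5/3 + (1/6)*sqrt(262) and 5/3 + (1/6)*sqrt(262).
The radius of convergence is the smallest modulus among the singular points: -5/3 + (1/6)*sqrt(262).

The radius of convergence is -5/3 + (1/6)*sqrt(262).


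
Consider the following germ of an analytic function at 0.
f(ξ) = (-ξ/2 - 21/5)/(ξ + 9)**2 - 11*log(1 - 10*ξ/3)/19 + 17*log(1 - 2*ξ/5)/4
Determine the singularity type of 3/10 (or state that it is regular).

The point is a logarithmic branch point.

The term (-11/19)*log(1 - ξ/(3/10)) has argument 1 - 3/10/(3/10) = 0 at 3/10: a logarithmic (infinitely-sheeted) branch point; the remaining terms are analytic or single-valued there.


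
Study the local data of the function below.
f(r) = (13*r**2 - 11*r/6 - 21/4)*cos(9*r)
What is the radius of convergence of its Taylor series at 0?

The factor cos(9*r) is entire and contributes no finite singular point.
The polynomial part has no poles.
No finite singular points: the Taylor series at 0 converges everywhere.

The radius of convergence is infinite.


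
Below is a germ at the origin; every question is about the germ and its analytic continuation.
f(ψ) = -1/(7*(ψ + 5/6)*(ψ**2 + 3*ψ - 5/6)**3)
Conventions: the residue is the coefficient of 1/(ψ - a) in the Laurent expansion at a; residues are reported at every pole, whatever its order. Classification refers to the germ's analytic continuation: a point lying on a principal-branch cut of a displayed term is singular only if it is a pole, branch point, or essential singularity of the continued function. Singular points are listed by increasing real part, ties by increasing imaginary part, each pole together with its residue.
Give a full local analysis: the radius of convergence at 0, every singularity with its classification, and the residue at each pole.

Denominator factor (ψ + 5/6): pole of order 1 at -5/6, modulus 5/6.
Denominator factor (ψ**2 + 3*ψ - 5/6)^3: discriminant 37/3, real irrational roots -3/2 + (1/6)*sqrt(111) and -3/2 - (1/6)*sqrt(111); poles of order 3, moduli -3/2 + (1/6)*sqrt(111) and 3/2 + (1/6)*sqrt(111).
The radius of convergence is the smallest modulus among the singular points: -3/2 + (1/6)*sqrt(111).
The factor ψ**2 + 3*ψ - 5/6 splits as (ψ - a)(ψ - a') with a = -3/2 - (1/6)*sqrt(111), a' = -3/2 + (1/6)*sqrt(111). At the order-3 pole a set g(ψ) = (ψ - a)^3*f(ψ) = [-1/(7*(ψ + 5/6))] / (ψ - a')^3.
Order-3 pole: residue = g''(a)/2; g''(-3/2 - (1/6)*sqrt(111)) = -46656/6001625 + (144999072/304000311125)*sqrt(111), so the residue is -23328/6001625 + (72499536/304000311125)*sqrt(111).
At the order-1 pole -5/6 set g(ψ) = (ψ - (-5/6))*f(ψ) = -1/(7*(ψ**2 + 3*ψ - 5/6)**3).
Simple pole: residue = g(a) at a = -5/6, which is 46656/6001625.
The factor ψ**2 + 3*ψ - 5/6 splits as (ψ - a)(ψ - a') with a = -3/2 + (1/6)*sqrt(111), a' = -3/2 - (1/6)*sqrt(111). At the order-3 pole a set g(ψ) = (ψ - a)^3*f(ψ) = [-1/(7*(ψ + 5/6))] / (ψ - a')^3.
Order-3 pole: residue = g''(a)/2; g''(-3/2 + (1/6)*sqrt(111)) = -46656/6001625 - (144999072/304000311125)*sqrt(111), so the residue is -23328/6001625 - (72499536/304000311125)*sqrt(111).
List the singular points by increasing real part (a conjugate pair: the negative imaginary part first).

Radius of convergence at 0: -3/2 + (1/6)*sqrt(111).
At -3/2 - (1/6)*sqrt(111): a pole of order 3; residue -23328/6001625 + (72499536/304000311125)*sqrt(111).
At -5/6: a pole of order 1; residue 46656/6001625.
At -3/2 + (1/6)*sqrt(111): a pole of order 3; residue -23328/6001625 - (72499536/304000311125)*sqrt(111).


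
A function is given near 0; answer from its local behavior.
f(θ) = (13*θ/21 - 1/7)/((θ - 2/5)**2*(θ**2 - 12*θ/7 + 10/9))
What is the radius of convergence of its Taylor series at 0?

Denominator factor (θ - 2/5)^2: pole of order 2 at 2/5, modulus 2/5.
Denominator factor (θ**2 - 12*θ/7 + 10/9): discriminant -664/441, complex-conjugate roots (6/7) + ((1/21)*sqrt(166))*i and (6/7) - ((1/21)*sqrt(166))*i; poles of order 1, moduli (1/3)*sqrt(10) and (1/3)*sqrt(10).
The radius of convergence is the smallest modulus among the singular points: 2/5.

The radius of convergence is 2/5.


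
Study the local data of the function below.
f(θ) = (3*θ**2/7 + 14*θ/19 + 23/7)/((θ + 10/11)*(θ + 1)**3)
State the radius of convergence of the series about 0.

Denominator factor (θ + 1)^3: pole of order 3 at -1, modulus 1.
Denominator factor (θ + 10/11): pole of order 1 at -10/11, modulus 10/11.
The radius of convergence is the smallest modulus among the singular points: 10/11.

The radius of convergence is 10/11.


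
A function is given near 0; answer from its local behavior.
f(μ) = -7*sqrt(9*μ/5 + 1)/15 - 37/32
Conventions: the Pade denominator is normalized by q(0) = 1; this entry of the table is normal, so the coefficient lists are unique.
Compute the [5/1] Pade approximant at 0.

The Pade approximant has numerator coefficients [-779/480, -1671/640, -189/500, 1701/20000, -15309/400000, 137781/8000000]; denominator coefficients [1, 27/20].

Taylor coefficients needed (expand at 0): a_0 = -779/480, a_1 = -21/50, a_2 = 189/1000, a_3 = -1701/10000, a_4 = 15309/80000, a_5 = -964467/4000000, a_6 = 26040609/80000000.
Write the denominator as Q(μ) = 1 + q1*μ. Requiring Q*f - P = O(μ^7) with deg P <= 5 kills the coefficients of μ^6..μ^6 in Q*f:
  μ^6: a_6 + q1*a_5 = 0, i.e. 26040609/80000000 + (-964467/4000000)*q1 = 0.
Solving this linear system: q1 = 27/20.
The numerator is Q*f truncated at degree 5: P0 = a_0 = -779/480; P1 = a_1 + q1*a_0 = -1671/640; P2 = a_2 + q1*a_1 = -189/500; P3 = a_3 + q1*a_2 = 1701/20000; P4 = a_4 + q1*a_3 = -15309/400000; P5 = a_5 + q1*a_4 = 137781/8000000.


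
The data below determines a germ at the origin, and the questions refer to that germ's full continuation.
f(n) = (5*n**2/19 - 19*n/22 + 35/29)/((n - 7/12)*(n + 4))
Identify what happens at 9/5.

Denominator factors: n - 7/12 = 73/60 at n = 9/5; n + 4 = 29/5 at n = 9/5 — none vanishes.
So the germ continues analytically to 9/5.

The point is a regular point.


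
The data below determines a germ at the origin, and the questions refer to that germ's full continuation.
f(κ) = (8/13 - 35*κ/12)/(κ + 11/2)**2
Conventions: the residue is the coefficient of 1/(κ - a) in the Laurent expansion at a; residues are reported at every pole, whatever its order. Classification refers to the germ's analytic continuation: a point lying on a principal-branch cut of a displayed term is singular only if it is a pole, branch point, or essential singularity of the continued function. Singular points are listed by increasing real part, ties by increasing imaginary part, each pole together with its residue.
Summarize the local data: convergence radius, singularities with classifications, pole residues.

Radius of convergence at 0: 11/2.
At -11/2: a pole of order 2; residue -35/12.

Denominator factor (κ + 11/2)^2: pole of order 2 at -11/2, modulus 11/2.
The radius of convergence is the smallest modulus among the singular points: 11/2.
At the order-2 pole -11/2 set g(κ) = (κ - (-11/2))^2*f(κ) = 8/13 - 35*κ/12.
Order-2 pole: residue = g'(a); g'(-11/2) = -35/12, so the residue is -35/12.


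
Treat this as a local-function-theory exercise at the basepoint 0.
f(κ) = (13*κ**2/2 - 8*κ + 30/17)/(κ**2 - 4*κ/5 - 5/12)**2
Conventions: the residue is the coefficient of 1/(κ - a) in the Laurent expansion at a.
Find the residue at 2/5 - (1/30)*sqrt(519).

The residue is -(211325/2035172)*sqrt(519).

The factor κ**2 - 4*κ/5 - 5/12 splits as (κ - a)(κ - a') with a = 2/5 - (1/30)*sqrt(519), a' = 2/5 + (1/30)*sqrt(519). At the order-2 pole a set g(κ) = (κ - a)^2*f(κ) = [13*κ**2/2 - 8*κ + 30/17] / (κ - a')^2.
Order-2 pole: residue = g'(a); g'(2/5 - (1/30)*sqrt(519)) = -(211325/2035172)*sqrt(519), so the residue is -(211325/2035172)*sqrt(519).


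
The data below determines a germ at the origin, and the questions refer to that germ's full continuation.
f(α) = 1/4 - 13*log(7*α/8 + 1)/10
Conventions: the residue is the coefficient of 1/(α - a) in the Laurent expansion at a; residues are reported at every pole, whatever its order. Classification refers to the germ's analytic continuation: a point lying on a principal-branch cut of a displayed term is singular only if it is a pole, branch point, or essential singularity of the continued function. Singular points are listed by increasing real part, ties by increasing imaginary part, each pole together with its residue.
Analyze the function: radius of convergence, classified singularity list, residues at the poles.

Radius of convergence at 0: 8/7.
At -8/7: a logarithmic branch point.

Branch term (-13/10)*log(1 - α/(-8/7)): its argument vanishes at α = -8/7, a logarithmic branch point, modulus 8/7.
The radius of convergence is the smallest modulus among the singular points: 8/7.


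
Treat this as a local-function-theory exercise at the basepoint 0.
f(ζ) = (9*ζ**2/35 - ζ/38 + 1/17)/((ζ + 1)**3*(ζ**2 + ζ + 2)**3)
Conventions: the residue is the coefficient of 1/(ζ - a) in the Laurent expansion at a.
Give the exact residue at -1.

At the order-3 pole -1 set g(ζ) = (ζ - (-1))^3*f(ζ) = (9*ζ**2/35 - ζ/38 + 1/17)/(ζ**2 + ζ + 2)**3.
Order-3 pole: residue = g''(a)/2; g''(-1) = -1473/10640, so the residue is -1473/21280.

The residue is -1473/21280.


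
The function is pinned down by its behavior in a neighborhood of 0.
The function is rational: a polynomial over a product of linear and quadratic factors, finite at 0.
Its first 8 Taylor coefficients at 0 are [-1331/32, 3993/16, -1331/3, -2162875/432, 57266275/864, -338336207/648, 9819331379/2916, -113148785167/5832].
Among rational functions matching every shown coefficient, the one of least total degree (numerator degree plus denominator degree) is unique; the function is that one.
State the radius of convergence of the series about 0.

The radius of convergence is 3/11.

No rational of total degree below 5 reproduces all 8 coefficients; solving the [1/4] Pade equations on them gives f(ζ) = (-9*ζ/4 - 9/32)/((ζ + 3/11)**3*(ζ + 1/3)), whose expansion matches every shown term.
Denominator factor (ζ + 3/11)^3: pole of order 3 at -3/11, modulus 3/11.
Denominator factor (ζ + 1/3): pole of order 1 at -1/3, modulus 1/3.
The radius of convergence is the smallest modulus among the singular points: 3/11.


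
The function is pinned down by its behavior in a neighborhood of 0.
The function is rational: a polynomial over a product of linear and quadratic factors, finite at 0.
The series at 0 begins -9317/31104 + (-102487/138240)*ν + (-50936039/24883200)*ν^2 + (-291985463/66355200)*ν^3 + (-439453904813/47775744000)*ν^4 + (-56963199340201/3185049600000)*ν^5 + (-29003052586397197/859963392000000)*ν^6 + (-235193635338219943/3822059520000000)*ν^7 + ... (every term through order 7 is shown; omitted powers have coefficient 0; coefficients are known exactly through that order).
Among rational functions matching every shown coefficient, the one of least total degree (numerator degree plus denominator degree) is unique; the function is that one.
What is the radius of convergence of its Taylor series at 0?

No rational of total degree below 6 reproduces all 8 coefficients; solving the [0/6] Pade equations on them gives f(ν) = 7/(18*(ν**2 + 9*ν/10 - 12/11)**3), whose expansion matches every shown term.
Denominator factor (ν**2 + 9*ν/10 - 12/11)^3: discriminant 5691/1100, real irrational roots -9/20 + (1/220)*sqrt(62601) and -9/20 - (1/220)*sqrt(62601); poles of order 3, moduli -9/20 + (1/220)*sqrt(62601) and 9/20 + (1/220)*sqrt(62601).
The radius of convergence is the smallest modulus among the singular points: -9/20 + (1/220)*sqrt(62601).

The radius of convergence is -9/20 + (1/220)*sqrt(62601).


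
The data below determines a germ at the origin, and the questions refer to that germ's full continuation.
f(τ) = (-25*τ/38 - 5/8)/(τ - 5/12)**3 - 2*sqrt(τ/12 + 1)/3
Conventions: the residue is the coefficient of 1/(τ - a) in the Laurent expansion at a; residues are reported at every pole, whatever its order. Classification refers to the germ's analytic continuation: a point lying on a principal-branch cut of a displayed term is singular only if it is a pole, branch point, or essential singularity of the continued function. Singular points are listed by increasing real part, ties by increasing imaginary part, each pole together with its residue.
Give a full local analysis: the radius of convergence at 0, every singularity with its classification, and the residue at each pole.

Denominator factor (τ - 5/12)^3: pole of order 3 at 5/12, modulus 5/12.
Branch term (-2/3)*sqrt(1 - τ/(-12)): its argument vanishes at τ = -12, a square-root branch point, modulus 12.
The radius of convergence is the smallest modulus among the singular points: 5/12.
The branch term is analytic at 5/12 and contributes nothing to the residue; only the rational part matters.
At the order-3 pole 5/12 set g(τ) = (τ - (5/12))^3*(rational part) = -25*τ/38 - 5/8.
Order-3 pole: residue = g''(a)/2; g''(5/12) = 0, so the residue is 0.
List the singular points by increasing real part (a conjugate pair: the negative imaginary part first).

Radius of convergence at 0: 5/12.
At -12: an algebraic (square-root) branch point.
At 5/12: a pole of order 3; residue 0.


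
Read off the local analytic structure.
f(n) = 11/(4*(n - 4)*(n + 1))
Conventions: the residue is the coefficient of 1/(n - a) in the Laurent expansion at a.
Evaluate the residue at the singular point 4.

At the order-1 pole 4 set g(n) = (n - (4))*f(n) = 11/(4*(n + 1)).
Simple pole: residue = g(a) at a = 4, which is 11/20.

The residue is 11/20.


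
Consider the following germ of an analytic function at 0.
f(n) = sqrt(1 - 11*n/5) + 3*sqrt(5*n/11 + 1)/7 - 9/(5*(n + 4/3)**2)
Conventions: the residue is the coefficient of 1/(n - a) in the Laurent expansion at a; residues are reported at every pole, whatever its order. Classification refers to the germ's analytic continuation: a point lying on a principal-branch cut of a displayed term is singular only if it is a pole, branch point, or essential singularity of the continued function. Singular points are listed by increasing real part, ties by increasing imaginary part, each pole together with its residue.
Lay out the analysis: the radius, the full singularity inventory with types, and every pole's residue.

Radius of convergence at 0: 5/11.
At -11/5: an algebraic (square-root) branch point.
At -4/3: a pole of order 2; residue 0.
At 5/11: an algebraic (square-root) branch point.

Denominator factor (n + 4/3)^2: pole of order 2 at -4/3, modulus 4/3.
Branch term (3/7)*sqrt(1 - n/(-11/5)): its argument vanishes at n = -11/5, a square-root branch point, modulus 11/5.
Branch term (1)*sqrt(1 - n/(5/11)): its argument vanishes at n = 5/11, a square-root branch point, modulus 5/11.
The radius of convergence is the smallest modulus among the singular points: 5/11.
The branch terms are analytic at -4/3 and contribute nothing to the residue; only the rational part matters.
At the order-2 pole -4/3 set g(n) = (n - (-4/3))^2*(rational part) = -9/5.
Order-2 pole: residue = g'(a); g'(-4/3) = 0, so the residue is 0.
List the singular points by increasing real part (a conjugate pair: the negative imaginary part first).
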